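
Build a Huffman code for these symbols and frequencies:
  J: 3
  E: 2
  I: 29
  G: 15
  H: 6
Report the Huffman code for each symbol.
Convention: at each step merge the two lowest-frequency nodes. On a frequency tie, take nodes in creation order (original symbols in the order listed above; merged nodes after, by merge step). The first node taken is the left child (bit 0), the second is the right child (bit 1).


Huffman tree construction:
Step 1: Merge E(2) + J(3) = 5
Step 2: Merge (E+J)(5) + H(6) = 11
Step 3: Merge ((E+J)+H)(11) + G(15) = 26
Step 4: Merge (((E+J)+H)+G)(26) + I(29) = 55
Read each symbol's code off the tree from the root (left child = 0, right child = 1).

Codes:
  J: 0001 (length 4)
  E: 0000 (length 4)
  I: 1 (length 1)
  G: 01 (length 2)
  H: 001 (length 3)
Average code length: 97/55 = 1.7636 bits/symbol


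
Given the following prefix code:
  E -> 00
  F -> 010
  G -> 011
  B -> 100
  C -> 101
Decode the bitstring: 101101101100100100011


Decoding step by step:
Bits 101 -> C
Bits 101 -> C
Bits 101 -> C
Bits 100 -> B
Bits 100 -> B
Bits 100 -> B
Bits 011 -> G


Decoded message: CCCBBBG


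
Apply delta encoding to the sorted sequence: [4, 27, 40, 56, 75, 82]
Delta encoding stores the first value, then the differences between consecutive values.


First value: 4
Deltas:
  27 - 4 = 23
  40 - 27 = 13
  56 - 40 = 16
  75 - 56 = 19
  82 - 75 = 7


Delta encoded: [4, 23, 13, 16, 19, 7]


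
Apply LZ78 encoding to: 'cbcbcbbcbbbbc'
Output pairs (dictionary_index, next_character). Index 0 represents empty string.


LZ78 encoding steps:
Dictionary: {0: ''}
Step 1: w='' (idx 0), next='c' -> output (0, 'c'), add 'c' as idx 1
Step 2: w='' (idx 0), next='b' -> output (0, 'b'), add 'b' as idx 2
Step 3: w='c' (idx 1), next='b' -> output (1, 'b'), add 'cb' as idx 3
Step 4: w='cb' (idx 3), next='b' -> output (3, 'b'), add 'cbb' as idx 4
Step 5: w='cbb' (idx 4), next='b' -> output (4, 'b'), add 'cbbb' as idx 5
Step 6: w='b' (idx 2), next='c' -> output (2, 'c'), add 'bc' as idx 6


Encoded: [(0, 'c'), (0, 'b'), (1, 'b'), (3, 'b'), (4, 'b'), (2, 'c')]


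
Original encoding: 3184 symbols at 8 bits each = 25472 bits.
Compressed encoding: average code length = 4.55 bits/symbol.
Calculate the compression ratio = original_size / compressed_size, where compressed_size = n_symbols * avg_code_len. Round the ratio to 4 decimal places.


original_size = n_symbols * orig_bits = 3184 * 8 = 25472 bits
compressed_size = n_symbols * avg_code_len = 3184 * 4.55 = 14487.2 bits
ratio = original_size / compressed_size = 25472 / 14487.2 = 1.7582

Compression ratio = 1.7582


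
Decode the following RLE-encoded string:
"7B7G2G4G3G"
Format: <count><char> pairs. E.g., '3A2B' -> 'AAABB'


Expanding each <count><char> pair:
  7B -> 'BBBBBBB'
  7G -> 'GGGGGGG'
  2G -> 'GG'
  4G -> 'GGGG'
  3G -> 'GGG'

Decoded = BBBBBBBGGGGGGGGGGGGGGGG


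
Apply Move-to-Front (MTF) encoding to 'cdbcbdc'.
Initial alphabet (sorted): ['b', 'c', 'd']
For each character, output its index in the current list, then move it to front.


MTF encoding:
'c': index 1 in ['b', 'c', 'd'] -> ['c', 'b', 'd']
'd': index 2 in ['c', 'b', 'd'] -> ['d', 'c', 'b']
'b': index 2 in ['d', 'c', 'b'] -> ['b', 'd', 'c']
'c': index 2 in ['b', 'd', 'c'] -> ['c', 'b', 'd']
'b': index 1 in ['c', 'b', 'd'] -> ['b', 'c', 'd']
'd': index 2 in ['b', 'c', 'd'] -> ['d', 'b', 'c']
'c': index 2 in ['d', 'b', 'c'] -> ['c', 'd', 'b']


Output: [1, 2, 2, 2, 1, 2, 2]


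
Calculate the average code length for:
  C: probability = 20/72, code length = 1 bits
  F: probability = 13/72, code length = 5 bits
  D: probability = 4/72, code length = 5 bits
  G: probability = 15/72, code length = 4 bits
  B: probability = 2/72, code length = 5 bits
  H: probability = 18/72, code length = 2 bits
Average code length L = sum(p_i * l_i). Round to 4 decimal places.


Weighted contributions p_i * l_i:
  C: (20/72) * 1 = 20/72
  F: (13/72) * 5 = 65/72
  D: (4/72) * 5 = 20/72
  G: (15/72) * 4 = 60/72
  B: (2/72) * 5 = 10/72
  H: (18/72) * 2 = 36/72
Sum = (20 + 65 + 20 + 60 + 10 + 36)/72 = 211/72

L = 211/72 = 2.9306 bits/symbol


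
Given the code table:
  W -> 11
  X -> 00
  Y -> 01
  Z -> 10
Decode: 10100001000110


Decoding:
10 -> Z
10 -> Z
00 -> X
01 -> Y
00 -> X
01 -> Y
10 -> Z


Result: ZZXYXYZ


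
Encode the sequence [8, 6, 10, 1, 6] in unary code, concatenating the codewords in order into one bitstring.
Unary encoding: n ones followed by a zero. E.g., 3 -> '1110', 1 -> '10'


Encode each number as n ones followed by a terminating 0:
  8 -> 111111110 (9 bits)
  6 -> 1111110 (7 bits)
  10 -> 11111111110 (11 bits)
  1 -> 10 (2 bits)
  6 -> 1111110 (7 bits)
Total length = 9 + 7 + 11 + 2 + 7 = 36 bits.

Unary([8, 6, 10, 1, 6]) = 111111110111111011111111110101111110 (36 bits)


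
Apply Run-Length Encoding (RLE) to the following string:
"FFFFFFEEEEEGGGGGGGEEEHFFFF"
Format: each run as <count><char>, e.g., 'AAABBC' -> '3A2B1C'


Scanning runs left to right:
  i=0: run of 'F' x 6 -> '6F'
  i=6: run of 'E' x 5 -> '5E'
  i=11: run of 'G' x 7 -> '7G'
  i=18: run of 'E' x 3 -> '3E'
  i=21: run of 'H' x 1 -> '1H'
  i=22: run of 'F' x 4 -> '4F'

RLE = 6F5E7G3E1H4F


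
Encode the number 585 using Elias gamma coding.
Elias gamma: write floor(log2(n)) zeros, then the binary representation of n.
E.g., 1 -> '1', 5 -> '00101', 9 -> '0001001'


num_bits = floor(log2(585)) + 1 = 10
leading_zeros = num_bits - 1 = 9
binary(585) = 1001001001

Elias gamma(585) = '000000000' + '1001001001' = 0000000001001001001 (19 bits)


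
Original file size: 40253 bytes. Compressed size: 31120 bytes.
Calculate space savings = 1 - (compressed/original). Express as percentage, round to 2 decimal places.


ratio = compressed/original = 31120/40253 = 0.77311
savings = 1 - ratio = 1 - 0.77311 = 0.22689
as a percentage: 0.22689 * 100 = 22.69%

Space savings = 1 - 31120/40253 = 22.69%


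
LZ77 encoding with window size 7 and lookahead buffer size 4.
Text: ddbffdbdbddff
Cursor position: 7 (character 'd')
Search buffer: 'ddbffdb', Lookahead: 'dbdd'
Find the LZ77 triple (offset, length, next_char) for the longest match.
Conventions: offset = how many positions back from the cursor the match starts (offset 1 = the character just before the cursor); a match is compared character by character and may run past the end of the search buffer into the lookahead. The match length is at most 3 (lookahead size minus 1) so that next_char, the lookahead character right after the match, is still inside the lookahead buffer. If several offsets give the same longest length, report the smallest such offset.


Try each offset into the search buffer:
  offset=1 (pos 6, char 'b'): match length 0
  offset=2 (pos 5, char 'd'): match length 3
  offset=3 (pos 4, char 'f'): match length 0
  offset=4 (pos 3, char 'f'): match length 0
  offset=5 (pos 2, char 'b'): match length 0
  offset=6 (pos 1, char 'd'): match length 2
  offset=7 (pos 0, char 'd'): match length 1
Longest match has length 3 at offset 2.
next_char = character at position 7 + 3 = 10 -> 'd'

Best match: offset=2, length=3 (matching 'dbd' starting at position 5)
LZ77 triple: (2, 3, 'd')


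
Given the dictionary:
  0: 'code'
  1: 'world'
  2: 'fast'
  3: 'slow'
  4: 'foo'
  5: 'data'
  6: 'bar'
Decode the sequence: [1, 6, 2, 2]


Look up each index in the dictionary:
  1 -> 'world'
  6 -> 'bar'
  2 -> 'fast'
  2 -> 'fast'

Decoded: "world bar fast fast"


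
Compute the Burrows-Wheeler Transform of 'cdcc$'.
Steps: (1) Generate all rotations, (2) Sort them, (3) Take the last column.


Rotations (sorted):
  0: $cdcc -> last char: c
  1: c$cdc -> last char: c
  2: cc$cd -> last char: d
  3: cdcc$ -> last char: $
  4: dcc$c -> last char: c


BWT = ccd$c


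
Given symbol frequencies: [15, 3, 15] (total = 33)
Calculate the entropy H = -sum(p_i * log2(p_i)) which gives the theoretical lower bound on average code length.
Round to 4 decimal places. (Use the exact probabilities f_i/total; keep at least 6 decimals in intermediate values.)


Per-symbol terms -p_i * log2(p_i) with p_i = f_i/33:
  p = 15/33 = 0.454545: log2(p) = -1.137504, -p*log2(p) = 0.517047
  p = 3/33 = 0.090909: log2(p) = -3.459432, -p*log2(p) = 0.314494
  p = 15/33 = 0.454545: log2(p) = -1.137504, -p*log2(p) = 0.517047
H = 0.517047 + 0.314494 + 0.517047 = 1.348588

H = 1.3486 bits/symbol


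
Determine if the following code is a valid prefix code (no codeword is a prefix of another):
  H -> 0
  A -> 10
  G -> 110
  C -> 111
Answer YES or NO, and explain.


Checking each pair (does one codeword prefix another?):
  H='0' vs A='10': no prefix
  H='0' vs G='110': no prefix
  H='0' vs C='111': no prefix
  A='10' vs H='0': no prefix
  A='10' vs G='110': no prefix
  A='10' vs C='111': no prefix
  G='110' vs H='0': no prefix
  G='110' vs A='10': no prefix
  G='110' vs C='111': no prefix
  C='111' vs H='0': no prefix
  C='111' vs A='10': no prefix
  C='111' vs G='110': no prefix
No violation found over all pairs.

YES -- this is a valid prefix code. No codeword is a prefix of any other codeword.


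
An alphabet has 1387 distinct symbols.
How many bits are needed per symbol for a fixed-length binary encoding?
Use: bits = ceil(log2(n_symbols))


log2(1387) = 10.4378
Bracket: 2^10 = 1024 < 1387 <= 2^11 = 2048
So ceil(log2(1387)) = 11

bits = ceil(log2(1387)) = ceil(10.4378) = 11 bits


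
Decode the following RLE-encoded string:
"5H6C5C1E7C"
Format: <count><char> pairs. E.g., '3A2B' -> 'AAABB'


Expanding each <count><char> pair:
  5H -> 'HHHHH'
  6C -> 'CCCCCC'
  5C -> 'CCCCC'
  1E -> 'E'
  7C -> 'CCCCCCC'

Decoded = HHHHHCCCCCCCCCCCECCCCCCC


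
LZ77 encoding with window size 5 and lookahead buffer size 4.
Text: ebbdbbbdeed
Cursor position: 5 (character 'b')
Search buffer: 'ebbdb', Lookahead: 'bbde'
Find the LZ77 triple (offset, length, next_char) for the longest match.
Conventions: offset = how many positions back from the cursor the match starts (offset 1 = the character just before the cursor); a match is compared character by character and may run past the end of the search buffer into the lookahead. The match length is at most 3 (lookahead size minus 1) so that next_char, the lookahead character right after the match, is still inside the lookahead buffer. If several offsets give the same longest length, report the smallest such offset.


Try each offset into the search buffer:
  offset=1 (pos 4, char 'b'): match length 2
  offset=2 (pos 3, char 'd'): match length 0
  offset=3 (pos 2, char 'b'): match length 1
  offset=4 (pos 1, char 'b'): match length 3
  offset=5 (pos 0, char 'e'): match length 0
Longest match has length 3 at offset 4.
next_char = character at position 5 + 3 = 8 -> 'e'

Best match: offset=4, length=3 (matching 'bbd' starting at position 1)
LZ77 triple: (4, 3, 'e')


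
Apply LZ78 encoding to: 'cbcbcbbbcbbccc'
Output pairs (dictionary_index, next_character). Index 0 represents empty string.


LZ78 encoding steps:
Dictionary: {0: ''}
Step 1: w='' (idx 0), next='c' -> output (0, 'c'), add 'c' as idx 1
Step 2: w='' (idx 0), next='b' -> output (0, 'b'), add 'b' as idx 2
Step 3: w='c' (idx 1), next='b' -> output (1, 'b'), add 'cb' as idx 3
Step 4: w='cb' (idx 3), next='b' -> output (3, 'b'), add 'cbb' as idx 4
Step 5: w='b' (idx 2), next='c' -> output (2, 'c'), add 'bc' as idx 5
Step 6: w='b' (idx 2), next='b' -> output (2, 'b'), add 'bb' as idx 6
Step 7: w='c' (idx 1), next='c' -> output (1, 'c'), add 'cc' as idx 7
Step 8: w='c' (idx 1), end of input -> output (1, '')


Encoded: [(0, 'c'), (0, 'b'), (1, 'b'), (3, 'b'), (2, 'c'), (2, 'b'), (1, 'c'), (1, '')]


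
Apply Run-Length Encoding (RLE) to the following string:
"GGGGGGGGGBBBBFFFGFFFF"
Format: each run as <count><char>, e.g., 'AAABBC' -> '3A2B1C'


Scanning runs left to right:
  i=0: run of 'G' x 9 -> '9G'
  i=9: run of 'B' x 4 -> '4B'
  i=13: run of 'F' x 3 -> '3F'
  i=16: run of 'G' x 1 -> '1G'
  i=17: run of 'F' x 4 -> '4F'

RLE = 9G4B3F1G4F


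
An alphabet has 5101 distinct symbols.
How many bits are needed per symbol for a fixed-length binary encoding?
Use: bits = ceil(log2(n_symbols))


log2(5101) = 12.3166
Bracket: 2^12 = 4096 < 5101 <= 2^13 = 8192
So ceil(log2(5101)) = 13

bits = ceil(log2(5101)) = ceil(12.3166) = 13 bits


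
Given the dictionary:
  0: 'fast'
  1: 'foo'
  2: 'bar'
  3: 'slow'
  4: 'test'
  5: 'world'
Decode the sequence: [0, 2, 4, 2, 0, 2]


Look up each index in the dictionary:
  0 -> 'fast'
  2 -> 'bar'
  4 -> 'test'
  2 -> 'bar'
  0 -> 'fast'
  2 -> 'bar'

Decoded: "fast bar test bar fast bar"


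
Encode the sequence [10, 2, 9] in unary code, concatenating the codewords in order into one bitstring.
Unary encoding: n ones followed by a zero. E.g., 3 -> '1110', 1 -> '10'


Encode each number as n ones followed by a terminating 0:
  10 -> 11111111110 (11 bits)
  2 -> 110 (3 bits)
  9 -> 1111111110 (10 bits)
Total length = 11 + 3 + 10 = 24 bits.

Unary([10, 2, 9]) = 111111111101101111111110 (24 bits)


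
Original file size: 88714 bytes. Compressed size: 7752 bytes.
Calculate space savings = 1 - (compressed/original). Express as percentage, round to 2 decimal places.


ratio = compressed/original = 7752/88714 = 0.087382
savings = 1 - ratio = 1 - 0.087382 = 0.912618
as a percentage: 0.912618 * 100 = 91.26%

Space savings = 1 - 7752/88714 = 91.26%


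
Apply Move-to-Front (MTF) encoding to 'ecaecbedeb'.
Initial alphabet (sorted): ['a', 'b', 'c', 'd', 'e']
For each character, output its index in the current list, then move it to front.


MTF encoding:
'e': index 4 in ['a', 'b', 'c', 'd', 'e'] -> ['e', 'a', 'b', 'c', 'd']
'c': index 3 in ['e', 'a', 'b', 'c', 'd'] -> ['c', 'e', 'a', 'b', 'd']
'a': index 2 in ['c', 'e', 'a', 'b', 'd'] -> ['a', 'c', 'e', 'b', 'd']
'e': index 2 in ['a', 'c', 'e', 'b', 'd'] -> ['e', 'a', 'c', 'b', 'd']
'c': index 2 in ['e', 'a', 'c', 'b', 'd'] -> ['c', 'e', 'a', 'b', 'd']
'b': index 3 in ['c', 'e', 'a', 'b', 'd'] -> ['b', 'c', 'e', 'a', 'd']
'e': index 2 in ['b', 'c', 'e', 'a', 'd'] -> ['e', 'b', 'c', 'a', 'd']
'd': index 4 in ['e', 'b', 'c', 'a', 'd'] -> ['d', 'e', 'b', 'c', 'a']
'e': index 1 in ['d', 'e', 'b', 'c', 'a'] -> ['e', 'd', 'b', 'c', 'a']
'b': index 2 in ['e', 'd', 'b', 'c', 'a'] -> ['b', 'e', 'd', 'c', 'a']


Output: [4, 3, 2, 2, 2, 3, 2, 4, 1, 2]


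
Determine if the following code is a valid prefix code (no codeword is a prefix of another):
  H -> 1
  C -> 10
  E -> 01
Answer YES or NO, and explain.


Checking each pair (does one codeword prefix another?):
  H='1' vs C='10': prefix -- VIOLATION

NO -- this is NOT a valid prefix code. H (1) is a prefix of C (10).


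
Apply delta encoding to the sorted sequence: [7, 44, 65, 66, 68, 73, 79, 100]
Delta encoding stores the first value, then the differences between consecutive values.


First value: 7
Deltas:
  44 - 7 = 37
  65 - 44 = 21
  66 - 65 = 1
  68 - 66 = 2
  73 - 68 = 5
  79 - 73 = 6
  100 - 79 = 21


Delta encoded: [7, 37, 21, 1, 2, 5, 6, 21]


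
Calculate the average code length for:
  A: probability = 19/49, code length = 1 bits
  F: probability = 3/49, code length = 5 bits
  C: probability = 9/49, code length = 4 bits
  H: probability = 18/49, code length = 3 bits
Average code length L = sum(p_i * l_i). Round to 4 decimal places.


Weighted contributions p_i * l_i:
  A: (19/49) * 1 = 19/49
  F: (3/49) * 5 = 15/49
  C: (9/49) * 4 = 36/49
  H: (18/49) * 3 = 54/49
Sum = (19 + 15 + 36 + 54)/49 = 124/49

L = 124/49 = 2.5306 bits/symbol


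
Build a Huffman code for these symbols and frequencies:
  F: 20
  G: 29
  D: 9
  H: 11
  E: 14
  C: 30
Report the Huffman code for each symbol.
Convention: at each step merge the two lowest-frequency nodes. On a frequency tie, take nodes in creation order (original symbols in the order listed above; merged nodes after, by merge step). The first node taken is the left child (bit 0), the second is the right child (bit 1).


Huffman tree construction:
Step 1: Merge D(9) + H(11) = 20
Step 2: Merge E(14) + F(20) = 34
Step 3: Merge (D+H)(20) + G(29) = 49
Step 4: Merge C(30) + (E+F)(34) = 64
Step 5: Merge ((D+H)+G)(49) + (C+(E+F))(64) = 113
Read each symbol's code off the tree from the root (left child = 0, right child = 1).

Codes:
  F: 111 (length 3)
  G: 01 (length 2)
  D: 000 (length 3)
  H: 001 (length 3)
  E: 110 (length 3)
  C: 10 (length 2)
Average code length: 280/113 = 2.4779 bits/symbol


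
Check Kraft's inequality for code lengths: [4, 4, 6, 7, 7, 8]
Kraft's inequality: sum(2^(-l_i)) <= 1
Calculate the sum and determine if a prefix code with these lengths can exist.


Sum = 2^(-4) + 2^(-4) + 2^(-6) + 2^(-7) + 2^(-7) + 2^(-8)
    = 0.0625 + 0.0625 + 0.015625 + 0.0078125 + 0.0078125 + 0.00390625
    = 41/256 = 0.16015625
Since 0.16015625 <= 1, Kraft's inequality IS satisfied.
A prefix code with these lengths CAN exist.

Kraft sum = 0.16015625. Satisfied.


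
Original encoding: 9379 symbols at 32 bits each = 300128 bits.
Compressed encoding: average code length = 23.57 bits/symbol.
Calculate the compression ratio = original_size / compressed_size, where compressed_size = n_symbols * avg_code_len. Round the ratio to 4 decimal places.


original_size = n_symbols * orig_bits = 9379 * 32 = 300128 bits
compressed_size = n_symbols * avg_code_len = 9379 * 23.57 = 221063.03 bits
ratio = original_size / compressed_size = 300128 / 221063.03 = 1.3577

Compression ratio = 1.3577


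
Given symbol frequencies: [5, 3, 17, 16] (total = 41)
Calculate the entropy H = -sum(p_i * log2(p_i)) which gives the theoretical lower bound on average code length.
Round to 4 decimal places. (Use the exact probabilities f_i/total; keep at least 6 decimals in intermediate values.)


Per-symbol terms -p_i * log2(p_i) with p_i = f_i/41:
  p = 5/41 = 0.121951: log2(p) = -3.035624, -p*log2(p) = 0.370198
  p = 3/41 = 0.073171: log2(p) = -3.772590, -p*log2(p) = 0.276043
  p = 17/41 = 0.414634: log2(p) = -1.270089, -p*log2(p) = 0.526622
  p = 16/41 = 0.390244: log2(p) = -1.357552, -p*log2(p) = 0.529776
H = 0.370198 + 0.276043 + 0.526622 + 0.529776 = 1.702639

H = 1.7026 bits/symbol


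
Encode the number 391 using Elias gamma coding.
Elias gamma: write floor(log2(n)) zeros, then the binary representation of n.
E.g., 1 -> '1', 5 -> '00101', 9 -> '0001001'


num_bits = floor(log2(391)) + 1 = 9
leading_zeros = num_bits - 1 = 8
binary(391) = 110000111

Elias gamma(391) = '00000000' + '110000111' = 00000000110000111 (17 bits)


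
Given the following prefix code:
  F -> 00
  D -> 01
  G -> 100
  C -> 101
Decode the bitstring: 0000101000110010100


Decoding step by step:
Bits 00 -> F
Bits 00 -> F
Bits 101 -> C
Bits 00 -> F
Bits 01 -> D
Bits 100 -> G
Bits 101 -> C
Bits 00 -> F


Decoded message: FFCFDGCF


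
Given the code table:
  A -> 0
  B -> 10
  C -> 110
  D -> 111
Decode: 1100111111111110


Decoding:
110 -> C
0 -> A
111 -> D
111 -> D
111 -> D
110 -> C


Result: CADDDC


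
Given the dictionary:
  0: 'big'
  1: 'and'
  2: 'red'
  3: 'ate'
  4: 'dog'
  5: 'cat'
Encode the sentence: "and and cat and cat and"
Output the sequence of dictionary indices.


Look up each word in the dictionary:
  'and' -> 1
  'and' -> 1
  'cat' -> 5
  'and' -> 1
  'cat' -> 5
  'and' -> 1

Encoded: [1, 1, 5, 1, 5, 1]


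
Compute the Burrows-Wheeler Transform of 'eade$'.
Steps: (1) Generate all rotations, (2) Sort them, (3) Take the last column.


Rotations (sorted):
  0: $eade -> last char: e
  1: ade$e -> last char: e
  2: de$ea -> last char: a
  3: e$ead -> last char: d
  4: eade$ -> last char: $


BWT = eead$


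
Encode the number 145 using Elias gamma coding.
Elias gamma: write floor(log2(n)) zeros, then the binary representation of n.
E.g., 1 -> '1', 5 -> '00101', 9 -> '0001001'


num_bits = floor(log2(145)) + 1 = 8
leading_zeros = num_bits - 1 = 7
binary(145) = 10010001

Elias gamma(145) = '0000000' + '10010001' = 000000010010001 (15 bits)


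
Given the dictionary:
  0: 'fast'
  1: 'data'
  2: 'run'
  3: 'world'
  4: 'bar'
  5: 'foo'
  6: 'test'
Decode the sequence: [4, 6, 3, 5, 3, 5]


Look up each index in the dictionary:
  4 -> 'bar'
  6 -> 'test'
  3 -> 'world'
  5 -> 'foo'
  3 -> 'world'
  5 -> 'foo'

Decoded: "bar test world foo world foo"


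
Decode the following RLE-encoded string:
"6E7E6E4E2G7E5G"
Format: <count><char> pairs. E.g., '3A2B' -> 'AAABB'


Expanding each <count><char> pair:
  6E -> 'EEEEEE'
  7E -> 'EEEEEEE'
  6E -> 'EEEEEE'
  4E -> 'EEEE'
  2G -> 'GG'
  7E -> 'EEEEEEE'
  5G -> 'GGGGG'

Decoded = EEEEEEEEEEEEEEEEEEEEEEEGGEEEEEEEGGGGG


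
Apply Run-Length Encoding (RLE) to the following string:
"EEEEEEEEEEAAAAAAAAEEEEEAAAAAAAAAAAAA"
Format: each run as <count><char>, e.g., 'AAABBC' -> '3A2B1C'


Scanning runs left to right:
  i=0: run of 'E' x 10 -> '10E'
  i=10: run of 'A' x 8 -> '8A'
  i=18: run of 'E' x 5 -> '5E'
  i=23: run of 'A' x 13 -> '13A'

RLE = 10E8A5E13A


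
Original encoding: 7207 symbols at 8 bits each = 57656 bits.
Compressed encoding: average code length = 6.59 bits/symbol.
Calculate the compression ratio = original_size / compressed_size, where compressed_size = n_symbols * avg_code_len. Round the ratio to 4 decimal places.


original_size = n_symbols * orig_bits = 7207 * 8 = 57656 bits
compressed_size = n_symbols * avg_code_len = 7207 * 6.59 = 47494.13 bits
ratio = original_size / compressed_size = 57656 / 47494.13 = 1.214

Compression ratio = 1.214


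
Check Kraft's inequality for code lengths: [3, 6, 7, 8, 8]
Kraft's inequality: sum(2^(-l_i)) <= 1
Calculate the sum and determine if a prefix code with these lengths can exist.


Sum = 2^(-3) + 2^(-6) + 2^(-7) + 2^(-8) + 2^(-8)
    = 0.125 + 0.015625 + 0.0078125 + 0.00390625 + 0.00390625
    = 40/256 = 0.15625
Since 0.15625 <= 1, Kraft's inequality IS satisfied.
A prefix code with these lengths CAN exist.

Kraft sum = 0.15625. Satisfied.


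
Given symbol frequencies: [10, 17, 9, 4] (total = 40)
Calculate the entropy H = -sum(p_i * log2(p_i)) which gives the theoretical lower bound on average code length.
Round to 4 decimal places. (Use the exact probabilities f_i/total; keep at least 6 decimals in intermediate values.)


Per-symbol terms -p_i * log2(p_i) with p_i = f_i/40:
  p = 10/40 = 0.250000: log2(p) = -2.000000, -p*log2(p) = 0.500000
  p = 17/40 = 0.425000: log2(p) = -1.234465, -p*log2(p) = 0.524648
  p = 9/40 = 0.225000: log2(p) = -2.152003, -p*log2(p) = 0.484201
  p = 4/40 = 0.100000: log2(p) = -3.321928, -p*log2(p) = 0.332193
H = 0.500000 + 0.524648 + 0.484201 + 0.332193 = 1.841042

H = 1.841 bits/symbol


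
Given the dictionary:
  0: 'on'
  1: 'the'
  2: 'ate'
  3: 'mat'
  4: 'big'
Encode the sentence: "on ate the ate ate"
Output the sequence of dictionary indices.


Look up each word in the dictionary:
  'on' -> 0
  'ate' -> 2
  'the' -> 1
  'ate' -> 2
  'ate' -> 2

Encoded: [0, 2, 1, 2, 2]


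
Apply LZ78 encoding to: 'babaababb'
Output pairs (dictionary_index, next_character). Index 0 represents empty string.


LZ78 encoding steps:
Dictionary: {0: ''}
Step 1: w='' (idx 0), next='b' -> output (0, 'b'), add 'b' as idx 1
Step 2: w='' (idx 0), next='a' -> output (0, 'a'), add 'a' as idx 2
Step 3: w='b' (idx 1), next='a' -> output (1, 'a'), add 'ba' as idx 3
Step 4: w='a' (idx 2), next='b' -> output (2, 'b'), add 'ab' as idx 4
Step 5: w='ab' (idx 4), next='b' -> output (4, 'b'), add 'abb' as idx 5


Encoded: [(0, 'b'), (0, 'a'), (1, 'a'), (2, 'b'), (4, 'b')]


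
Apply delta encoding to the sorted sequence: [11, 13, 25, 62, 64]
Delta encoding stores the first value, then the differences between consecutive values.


First value: 11
Deltas:
  13 - 11 = 2
  25 - 13 = 12
  62 - 25 = 37
  64 - 62 = 2


Delta encoded: [11, 2, 12, 37, 2]


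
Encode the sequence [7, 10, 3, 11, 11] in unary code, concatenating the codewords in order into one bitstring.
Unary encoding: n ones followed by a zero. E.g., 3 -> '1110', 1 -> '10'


Encode each number as n ones followed by a terminating 0:
  7 -> 11111110 (8 bits)
  10 -> 11111111110 (11 bits)
  3 -> 1110 (4 bits)
  11 -> 111111111110 (12 bits)
  11 -> 111111111110 (12 bits)
Total length = 8 + 11 + 4 + 12 + 12 = 47 bits.

Unary([7, 10, 3, 11, 11]) = 11111110111111111101110111111111110111111111110 (47 bits)


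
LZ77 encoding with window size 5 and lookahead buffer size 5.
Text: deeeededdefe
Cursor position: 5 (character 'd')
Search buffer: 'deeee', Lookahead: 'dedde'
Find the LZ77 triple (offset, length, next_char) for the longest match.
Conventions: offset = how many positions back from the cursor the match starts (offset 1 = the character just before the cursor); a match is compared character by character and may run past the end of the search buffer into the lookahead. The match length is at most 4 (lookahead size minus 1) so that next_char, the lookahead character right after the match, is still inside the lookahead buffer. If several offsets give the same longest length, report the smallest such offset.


Try each offset into the search buffer:
  offset=1 (pos 4, char 'e'): match length 0
  offset=2 (pos 3, char 'e'): match length 0
  offset=3 (pos 2, char 'e'): match length 0
  offset=4 (pos 1, char 'e'): match length 0
  offset=5 (pos 0, char 'd'): match length 2
Longest match has length 2 at offset 5.
next_char = character at position 5 + 2 = 7 -> 'd'

Best match: offset=5, length=2 (matching 'de' starting at position 0)
LZ77 triple: (5, 2, 'd')


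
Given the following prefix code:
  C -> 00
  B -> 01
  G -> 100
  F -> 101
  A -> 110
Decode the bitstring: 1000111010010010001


Decoding step by step:
Bits 100 -> G
Bits 01 -> B
Bits 110 -> A
Bits 100 -> G
Bits 100 -> G
Bits 100 -> G
Bits 01 -> B


Decoded message: GBAGGGB


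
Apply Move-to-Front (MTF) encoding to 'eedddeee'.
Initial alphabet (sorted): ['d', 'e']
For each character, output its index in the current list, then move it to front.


MTF encoding:
'e': index 1 in ['d', 'e'] -> ['e', 'd']
'e': index 0 in ['e', 'd'] -> ['e', 'd']
'd': index 1 in ['e', 'd'] -> ['d', 'e']
'd': index 0 in ['d', 'e'] -> ['d', 'e']
'd': index 0 in ['d', 'e'] -> ['d', 'e']
'e': index 1 in ['d', 'e'] -> ['e', 'd']
'e': index 0 in ['e', 'd'] -> ['e', 'd']
'e': index 0 in ['e', 'd'] -> ['e', 'd']


Output: [1, 0, 1, 0, 0, 1, 0, 0]


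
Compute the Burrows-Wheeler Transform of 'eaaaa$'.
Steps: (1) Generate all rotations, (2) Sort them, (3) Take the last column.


Rotations (sorted):
  0: $eaaaa -> last char: a
  1: a$eaaa -> last char: a
  2: aa$eaa -> last char: a
  3: aaa$ea -> last char: a
  4: aaaa$e -> last char: e
  5: eaaaa$ -> last char: $


BWT = aaaae$


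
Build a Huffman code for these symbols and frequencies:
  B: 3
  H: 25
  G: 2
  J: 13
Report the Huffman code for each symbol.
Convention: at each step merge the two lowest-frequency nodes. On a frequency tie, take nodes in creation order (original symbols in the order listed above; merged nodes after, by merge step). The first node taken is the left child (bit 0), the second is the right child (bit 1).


Huffman tree construction:
Step 1: Merge G(2) + B(3) = 5
Step 2: Merge (G+B)(5) + J(13) = 18
Step 3: Merge ((G+B)+J)(18) + H(25) = 43
Read each symbol's code off the tree from the root (left child = 0, right child = 1).

Codes:
  B: 001 (length 3)
  H: 1 (length 1)
  G: 000 (length 3)
  J: 01 (length 2)
Average code length: 66/43 = 1.5349 bits/symbol


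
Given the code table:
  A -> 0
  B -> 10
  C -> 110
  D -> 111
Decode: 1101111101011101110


Decoding:
110 -> C
111 -> D
110 -> C
10 -> B
111 -> D
0 -> A
111 -> D
0 -> A


Result: CDCBDADA


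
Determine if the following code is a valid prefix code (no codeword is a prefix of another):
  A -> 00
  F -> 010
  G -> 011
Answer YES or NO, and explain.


Checking each pair (does one codeword prefix another?):
  A='00' vs F='010': no prefix
  A='00' vs G='011': no prefix
  F='010' vs A='00': no prefix
  F='010' vs G='011': no prefix
  G='011' vs A='00': no prefix
  G='011' vs F='010': no prefix
No violation found over all pairs.

YES -- this is a valid prefix code. No codeword is a prefix of any other codeword.


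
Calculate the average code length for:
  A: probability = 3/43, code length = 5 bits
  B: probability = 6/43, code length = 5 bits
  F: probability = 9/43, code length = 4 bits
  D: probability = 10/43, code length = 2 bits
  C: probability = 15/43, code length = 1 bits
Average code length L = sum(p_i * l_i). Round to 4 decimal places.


Weighted contributions p_i * l_i:
  A: (3/43) * 5 = 15/43
  B: (6/43) * 5 = 30/43
  F: (9/43) * 4 = 36/43
  D: (10/43) * 2 = 20/43
  C: (15/43) * 1 = 15/43
Sum = (15 + 30 + 36 + 20 + 15)/43 = 116/43

L = 116/43 = 2.6977 bits/symbol


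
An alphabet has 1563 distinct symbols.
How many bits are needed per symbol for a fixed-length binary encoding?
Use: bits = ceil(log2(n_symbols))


log2(1563) = 10.6101
Bracket: 2^10 = 1024 < 1563 <= 2^11 = 2048
So ceil(log2(1563)) = 11

bits = ceil(log2(1563)) = ceil(10.6101) = 11 bits


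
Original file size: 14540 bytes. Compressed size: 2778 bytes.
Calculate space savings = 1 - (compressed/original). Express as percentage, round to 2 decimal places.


ratio = compressed/original = 2778/14540 = 0.191059
savings = 1 - ratio = 1 - 0.191059 = 0.808941
as a percentage: 0.808941 * 100 = 80.89%

Space savings = 1 - 2778/14540 = 80.89%


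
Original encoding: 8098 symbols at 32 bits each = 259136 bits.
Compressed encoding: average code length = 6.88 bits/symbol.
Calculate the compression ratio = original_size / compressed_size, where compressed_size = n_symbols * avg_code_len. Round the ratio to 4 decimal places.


original_size = n_symbols * orig_bits = 8098 * 32 = 259136 bits
compressed_size = n_symbols * avg_code_len = 8098 * 6.88 = 55714.24 bits
ratio = original_size / compressed_size = 259136 / 55714.24 = 4.6512

Compression ratio = 4.6512


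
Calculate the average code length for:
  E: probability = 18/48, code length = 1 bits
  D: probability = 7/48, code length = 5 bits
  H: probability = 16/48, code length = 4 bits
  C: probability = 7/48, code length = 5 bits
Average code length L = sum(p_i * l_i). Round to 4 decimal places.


Weighted contributions p_i * l_i:
  E: (18/48) * 1 = 18/48
  D: (7/48) * 5 = 35/48
  H: (16/48) * 4 = 64/48
  C: (7/48) * 5 = 35/48
Sum = (18 + 35 + 64 + 35)/48 = 152/48

L = 152/48 = 3.1667 bits/symbol


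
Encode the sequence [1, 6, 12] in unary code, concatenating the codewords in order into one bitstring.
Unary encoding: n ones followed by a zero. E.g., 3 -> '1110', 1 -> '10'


Encode each number as n ones followed by a terminating 0:
  1 -> 10 (2 bits)
  6 -> 1111110 (7 bits)
  12 -> 1111111111110 (13 bits)
Total length = 2 + 7 + 13 = 22 bits.

Unary([1, 6, 12]) = 1011111101111111111110 (22 bits)


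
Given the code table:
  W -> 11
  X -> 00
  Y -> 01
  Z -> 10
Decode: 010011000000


Decoding:
01 -> Y
00 -> X
11 -> W
00 -> X
00 -> X
00 -> X


Result: YXWXXX


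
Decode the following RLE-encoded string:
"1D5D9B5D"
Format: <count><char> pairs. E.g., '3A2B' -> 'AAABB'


Expanding each <count><char> pair:
  1D -> 'D'
  5D -> 'DDDDD'
  9B -> 'BBBBBBBBB'
  5D -> 'DDDDD'

Decoded = DDDDDDBBBBBBBBBDDDDD


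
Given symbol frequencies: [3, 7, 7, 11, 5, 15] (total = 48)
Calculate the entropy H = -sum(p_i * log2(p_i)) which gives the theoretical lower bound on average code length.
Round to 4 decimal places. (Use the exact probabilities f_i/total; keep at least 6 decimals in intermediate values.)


Per-symbol terms -p_i * log2(p_i) with p_i = f_i/48:
  p = 3/48 = 0.062500: log2(p) = -4.000000, -p*log2(p) = 0.250000
  p = 7/48 = 0.145833: log2(p) = -2.777608, -p*log2(p) = 0.405068
  p = 7/48 = 0.145833: log2(p) = -2.777608, -p*log2(p) = 0.405068
  p = 11/48 = 0.229167: log2(p) = -2.125531, -p*log2(p) = 0.487101
  p = 5/48 = 0.104167: log2(p) = -3.263034, -p*log2(p) = 0.339899
  p = 15/48 = 0.312500: log2(p) = -1.678072, -p*log2(p) = 0.524397
H = 0.250000 + 0.405068 + 0.405068 + 0.487101 + 0.339899 + 0.524397 = 2.411533

H = 2.4115 bits/symbol


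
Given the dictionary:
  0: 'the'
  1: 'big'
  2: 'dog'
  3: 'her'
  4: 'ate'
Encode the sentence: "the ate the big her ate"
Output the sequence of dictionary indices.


Look up each word in the dictionary:
  'the' -> 0
  'ate' -> 4
  'the' -> 0
  'big' -> 1
  'her' -> 3
  'ate' -> 4

Encoded: [0, 4, 0, 1, 3, 4]


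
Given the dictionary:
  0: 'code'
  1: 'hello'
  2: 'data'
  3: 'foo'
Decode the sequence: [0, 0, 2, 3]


Look up each index in the dictionary:
  0 -> 'code'
  0 -> 'code'
  2 -> 'data'
  3 -> 'foo'

Decoded: "code code data foo"


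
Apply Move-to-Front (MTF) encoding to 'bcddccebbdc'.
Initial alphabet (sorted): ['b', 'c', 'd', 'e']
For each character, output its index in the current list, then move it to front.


MTF encoding:
'b': index 0 in ['b', 'c', 'd', 'e'] -> ['b', 'c', 'd', 'e']
'c': index 1 in ['b', 'c', 'd', 'e'] -> ['c', 'b', 'd', 'e']
'd': index 2 in ['c', 'b', 'd', 'e'] -> ['d', 'c', 'b', 'e']
'd': index 0 in ['d', 'c', 'b', 'e'] -> ['d', 'c', 'b', 'e']
'c': index 1 in ['d', 'c', 'b', 'e'] -> ['c', 'd', 'b', 'e']
'c': index 0 in ['c', 'd', 'b', 'e'] -> ['c', 'd', 'b', 'e']
'e': index 3 in ['c', 'd', 'b', 'e'] -> ['e', 'c', 'd', 'b']
'b': index 3 in ['e', 'c', 'd', 'b'] -> ['b', 'e', 'c', 'd']
'b': index 0 in ['b', 'e', 'c', 'd'] -> ['b', 'e', 'c', 'd']
'd': index 3 in ['b', 'e', 'c', 'd'] -> ['d', 'b', 'e', 'c']
'c': index 3 in ['d', 'b', 'e', 'c'] -> ['c', 'd', 'b', 'e']


Output: [0, 1, 2, 0, 1, 0, 3, 3, 0, 3, 3]


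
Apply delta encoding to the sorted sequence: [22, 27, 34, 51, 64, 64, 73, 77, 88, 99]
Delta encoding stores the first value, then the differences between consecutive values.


First value: 22
Deltas:
  27 - 22 = 5
  34 - 27 = 7
  51 - 34 = 17
  64 - 51 = 13
  64 - 64 = 0
  73 - 64 = 9
  77 - 73 = 4
  88 - 77 = 11
  99 - 88 = 11


Delta encoded: [22, 5, 7, 17, 13, 0, 9, 4, 11, 11]


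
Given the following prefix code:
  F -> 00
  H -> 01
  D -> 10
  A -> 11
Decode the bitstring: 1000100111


Decoding step by step:
Bits 10 -> D
Bits 00 -> F
Bits 10 -> D
Bits 01 -> H
Bits 11 -> A


Decoded message: DFDHA


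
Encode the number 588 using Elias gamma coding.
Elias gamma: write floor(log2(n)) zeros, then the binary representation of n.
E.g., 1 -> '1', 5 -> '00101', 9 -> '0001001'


num_bits = floor(log2(588)) + 1 = 10
leading_zeros = num_bits - 1 = 9
binary(588) = 1001001100

Elias gamma(588) = '000000000' + '1001001100' = 0000000001001001100 (19 bits)


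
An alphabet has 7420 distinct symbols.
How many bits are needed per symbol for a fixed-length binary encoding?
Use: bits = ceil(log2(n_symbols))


log2(7420) = 12.8572
Bracket: 2^12 = 4096 < 7420 <= 2^13 = 8192
So ceil(log2(7420)) = 13

bits = ceil(log2(7420)) = ceil(12.8572) = 13 bits


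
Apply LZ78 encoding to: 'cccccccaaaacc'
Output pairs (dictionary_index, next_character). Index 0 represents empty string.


LZ78 encoding steps:
Dictionary: {0: ''}
Step 1: w='' (idx 0), next='c' -> output (0, 'c'), add 'c' as idx 1
Step 2: w='c' (idx 1), next='c' -> output (1, 'c'), add 'cc' as idx 2
Step 3: w='cc' (idx 2), next='c' -> output (2, 'c'), add 'ccc' as idx 3
Step 4: w='c' (idx 1), next='a' -> output (1, 'a'), add 'ca' as idx 4
Step 5: w='' (idx 0), next='a' -> output (0, 'a'), add 'a' as idx 5
Step 6: w='a' (idx 5), next='a' -> output (5, 'a'), add 'aa' as idx 6
Step 7: w='cc' (idx 2), end of input -> output (2, '')


Encoded: [(0, 'c'), (1, 'c'), (2, 'c'), (1, 'a'), (0, 'a'), (5, 'a'), (2, '')]


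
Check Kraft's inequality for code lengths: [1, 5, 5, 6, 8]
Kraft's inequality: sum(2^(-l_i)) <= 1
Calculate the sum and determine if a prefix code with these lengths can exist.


Sum = 2^(-1) + 2^(-5) + 2^(-5) + 2^(-6) + 2^(-8)
    = 0.5 + 0.03125 + 0.03125 + 0.015625 + 0.00390625
    = 149/256 = 0.58203125
Since 0.58203125 <= 1, Kraft's inequality IS satisfied.
A prefix code with these lengths CAN exist.

Kraft sum = 0.58203125. Satisfied.


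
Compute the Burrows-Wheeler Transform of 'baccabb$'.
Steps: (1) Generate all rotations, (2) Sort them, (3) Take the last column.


Rotations (sorted):
  0: $baccabb -> last char: b
  1: abb$bacc -> last char: c
  2: accabb$b -> last char: b
  3: b$baccab -> last char: b
  4: baccabb$ -> last char: $
  5: bb$bacca -> last char: a
  6: cabb$bac -> last char: c
  7: ccabb$ba -> last char: a


BWT = bcbb$aca


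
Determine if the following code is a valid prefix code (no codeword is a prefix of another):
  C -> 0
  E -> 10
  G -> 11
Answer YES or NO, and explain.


Checking each pair (does one codeword prefix another?):
  C='0' vs E='10': no prefix
  C='0' vs G='11': no prefix
  E='10' vs C='0': no prefix
  E='10' vs G='11': no prefix
  G='11' vs C='0': no prefix
  G='11' vs E='10': no prefix
No violation found over all pairs.

YES -- this is a valid prefix code. No codeword is a prefix of any other codeword.


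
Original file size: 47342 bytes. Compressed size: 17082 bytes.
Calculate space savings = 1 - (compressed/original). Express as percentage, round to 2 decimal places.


ratio = compressed/original = 17082/47342 = 0.360821
savings = 1 - ratio = 1 - 0.360821 = 0.639179
as a percentage: 0.639179 * 100 = 63.92%

Space savings = 1 - 17082/47342 = 63.92%


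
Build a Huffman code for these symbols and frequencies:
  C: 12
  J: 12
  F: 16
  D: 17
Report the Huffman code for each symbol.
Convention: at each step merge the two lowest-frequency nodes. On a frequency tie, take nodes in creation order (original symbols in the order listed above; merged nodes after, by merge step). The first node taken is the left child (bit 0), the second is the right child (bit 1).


Huffman tree construction:
Step 1: Merge C(12) + J(12) = 24
Step 2: Merge F(16) + D(17) = 33
Step 3: Merge (C+J)(24) + (F+D)(33) = 57
Read each symbol's code off the tree from the root (left child = 0, right child = 1).

Codes:
  C: 00 (length 2)
  J: 01 (length 2)
  F: 10 (length 2)
  D: 11 (length 2)
Average code length: 114/57 = 2.0000 bits/symbol


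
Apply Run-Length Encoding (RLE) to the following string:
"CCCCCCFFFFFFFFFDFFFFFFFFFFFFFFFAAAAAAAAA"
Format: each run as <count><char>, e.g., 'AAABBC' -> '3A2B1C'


Scanning runs left to right:
  i=0: run of 'C' x 6 -> '6C'
  i=6: run of 'F' x 9 -> '9F'
  i=15: run of 'D' x 1 -> '1D'
  i=16: run of 'F' x 15 -> '15F'
  i=31: run of 'A' x 9 -> '9A'

RLE = 6C9F1D15F9A


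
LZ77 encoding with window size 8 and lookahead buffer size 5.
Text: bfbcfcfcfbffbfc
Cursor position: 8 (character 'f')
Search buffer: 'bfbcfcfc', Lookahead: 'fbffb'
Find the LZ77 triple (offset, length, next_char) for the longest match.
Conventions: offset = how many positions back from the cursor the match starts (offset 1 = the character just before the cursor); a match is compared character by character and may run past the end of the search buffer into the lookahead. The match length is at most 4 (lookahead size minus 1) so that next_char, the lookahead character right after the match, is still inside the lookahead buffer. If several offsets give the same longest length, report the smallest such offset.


Try each offset into the search buffer:
  offset=1 (pos 7, char 'c'): match length 0
  offset=2 (pos 6, char 'f'): match length 1
  offset=3 (pos 5, char 'c'): match length 0
  offset=4 (pos 4, char 'f'): match length 1
  offset=5 (pos 3, char 'c'): match length 0
  offset=6 (pos 2, char 'b'): match length 0
  offset=7 (pos 1, char 'f'): match length 2
  offset=8 (pos 0, char 'b'): match length 0
Longest match has length 2 at offset 7.
next_char = character at position 8 + 2 = 10 -> 'f'

Best match: offset=7, length=2 (matching 'fb' starting at position 1)
LZ77 triple: (7, 2, 'f')


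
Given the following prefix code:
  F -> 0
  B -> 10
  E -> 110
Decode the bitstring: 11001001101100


Decoding step by step:
Bits 110 -> E
Bits 0 -> F
Bits 10 -> B
Bits 0 -> F
Bits 110 -> E
Bits 110 -> E
Bits 0 -> F


Decoded message: EFBFEEF


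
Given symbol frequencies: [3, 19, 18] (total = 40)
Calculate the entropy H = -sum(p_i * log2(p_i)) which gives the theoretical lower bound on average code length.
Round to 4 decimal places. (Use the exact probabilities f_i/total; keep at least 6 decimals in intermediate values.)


Per-symbol terms -p_i * log2(p_i) with p_i = f_i/40:
  p = 3/40 = 0.075000: log2(p) = -3.736966, -p*log2(p) = 0.280272
  p = 19/40 = 0.475000: log2(p) = -1.074001, -p*log2(p) = 0.510150
  p = 18/40 = 0.450000: log2(p) = -1.152003, -p*log2(p) = 0.518401
H = 0.280272 + 0.510150 + 0.518401 = 1.308823

H = 1.3088 bits/symbol
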